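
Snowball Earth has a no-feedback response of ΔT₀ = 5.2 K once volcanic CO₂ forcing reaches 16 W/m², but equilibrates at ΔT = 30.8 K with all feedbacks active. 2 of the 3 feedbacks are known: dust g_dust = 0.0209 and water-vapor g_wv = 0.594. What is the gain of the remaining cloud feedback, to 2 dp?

0.22

Amplification A = ΔT/ΔT₀ = 30.8/5.2 = 5.923.
Total gain g = 1 − 1/A = 1 − 1/5.923 = 0.8312.
Known gains sum to 0.0209 + 0.594 = 0.6149.
g_cld = 0.8312 − 0.6149 = 0.22.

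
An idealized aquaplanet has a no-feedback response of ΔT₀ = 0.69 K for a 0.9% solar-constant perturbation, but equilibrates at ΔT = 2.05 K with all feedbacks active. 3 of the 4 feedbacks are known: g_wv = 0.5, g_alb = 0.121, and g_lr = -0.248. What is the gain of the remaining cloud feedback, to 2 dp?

Amplification A = ΔT/ΔT₀ = 2.05/0.69 = 2.971.
Total gain g = 1 − 1/A = 1 − 1/2.971 = 0.6634.
Known gains sum to 0.5 + 0.121 − 0.248 = 0.373.
g_cld = 0.6634 − 0.373 = 0.29.

0.29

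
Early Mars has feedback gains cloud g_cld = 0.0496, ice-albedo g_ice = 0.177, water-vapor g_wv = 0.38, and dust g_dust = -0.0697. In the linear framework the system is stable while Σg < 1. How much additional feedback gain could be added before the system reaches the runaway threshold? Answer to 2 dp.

0.46

Current total gain = 0.0496 + 0.177 + 0.38 − 0.0697 = 0.5369.
Margin to runaway = 1 − 0.5369 = 0.46.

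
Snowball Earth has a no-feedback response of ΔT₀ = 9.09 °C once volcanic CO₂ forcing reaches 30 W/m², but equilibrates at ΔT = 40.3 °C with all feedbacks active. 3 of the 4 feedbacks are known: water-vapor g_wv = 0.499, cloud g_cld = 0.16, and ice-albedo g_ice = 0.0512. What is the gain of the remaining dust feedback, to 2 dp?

0.06

Amplification A = ΔT/ΔT₀ = 40.3/9.09 = 4.433.
Total gain g = 1 − 1/A = 1 − 1/4.433 = 0.7744.
Known gains sum to 0.499 + 0.16 + 0.0512 = 0.7102.
g_dust = 0.7744 − 0.7102 = 0.06.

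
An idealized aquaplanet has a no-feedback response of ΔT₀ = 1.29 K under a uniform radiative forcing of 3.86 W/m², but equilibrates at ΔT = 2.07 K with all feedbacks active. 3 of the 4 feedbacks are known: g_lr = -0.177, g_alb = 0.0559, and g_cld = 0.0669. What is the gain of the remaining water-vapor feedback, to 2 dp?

0.43

Amplification A = ΔT/ΔT₀ = 2.07/1.29 = 1.605.
Total gain g = 1 − 1/A = 1 − 1/1.605 = 0.3769.
Known gains sum to -0.177 + 0.0559 + 0.0669 = -0.0542.
g_wv = 0.3769 + 0.0542 = 0.43.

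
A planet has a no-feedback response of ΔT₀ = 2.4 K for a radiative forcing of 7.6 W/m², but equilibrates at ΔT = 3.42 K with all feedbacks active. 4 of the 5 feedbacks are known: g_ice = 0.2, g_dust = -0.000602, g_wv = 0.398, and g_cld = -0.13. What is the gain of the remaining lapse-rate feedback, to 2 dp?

-0.17

Amplification A = ΔT/ΔT₀ = 3.42/2.4 = 1.425.
Total gain g = 1 − 1/A = 1 − 1/1.425 = 0.2982.
Known gains sum to 0.2 − 0.000602 + 0.398 − 0.13 = 0.467398.
g_lr = 0.2982 − 0.467398 = -0.17.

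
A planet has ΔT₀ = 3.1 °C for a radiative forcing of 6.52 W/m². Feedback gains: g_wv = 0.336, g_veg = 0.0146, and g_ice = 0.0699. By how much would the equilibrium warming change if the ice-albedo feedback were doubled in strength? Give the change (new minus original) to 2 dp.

Original: g = 0.4205, ΔT = 3.1/(1−0.4205) = 5.3494 °C.
With doubled ice-albedo: g' = 0.4904, ΔT' = 3.1/(1−0.4904) = 6.0832 °C.
Change = 6.0832 − 5.3494 = 0.73 °C.

0.73 °C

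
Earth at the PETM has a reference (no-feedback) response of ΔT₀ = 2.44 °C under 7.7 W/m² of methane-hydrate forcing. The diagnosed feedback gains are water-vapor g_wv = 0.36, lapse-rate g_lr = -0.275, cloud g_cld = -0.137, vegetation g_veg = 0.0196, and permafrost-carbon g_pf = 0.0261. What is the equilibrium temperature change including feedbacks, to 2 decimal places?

Total gain g = 0.36 − 0.275 − 0.137 + 0.0196 + 0.0261 = -0.0063.
Amplification A = 1/(1 + 0.0063) = 0.9937.
ΔT = 2.44 × 0.9937 = 2.42 °C.

2.42 °C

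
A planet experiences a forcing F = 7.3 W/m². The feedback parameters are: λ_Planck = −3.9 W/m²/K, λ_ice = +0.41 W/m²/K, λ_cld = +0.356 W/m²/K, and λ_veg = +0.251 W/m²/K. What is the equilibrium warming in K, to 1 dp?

Net feedback parameter λ = (−3.9) + (+0.41) + (+0.356) + (+0.251) = -2.883 W/m²/K.
ΔT = −F/λ = −7.3/(-2.883) = 2.5 K.

2.5 K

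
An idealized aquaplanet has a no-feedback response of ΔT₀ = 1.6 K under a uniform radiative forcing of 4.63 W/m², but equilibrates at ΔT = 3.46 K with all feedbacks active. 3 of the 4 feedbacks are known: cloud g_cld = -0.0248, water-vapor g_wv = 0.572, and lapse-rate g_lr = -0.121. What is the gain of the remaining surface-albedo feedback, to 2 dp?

0.11

Amplification A = ΔT/ΔT₀ = 3.46/1.6 = 2.162.
Total gain g = 1 − 1/A = 1 − 1/2.162 = 0.5375.
Known gains sum to -0.0248 + 0.572 − 0.121 = 0.4262.
g_alb = 0.5375 − 0.4262 = 0.11.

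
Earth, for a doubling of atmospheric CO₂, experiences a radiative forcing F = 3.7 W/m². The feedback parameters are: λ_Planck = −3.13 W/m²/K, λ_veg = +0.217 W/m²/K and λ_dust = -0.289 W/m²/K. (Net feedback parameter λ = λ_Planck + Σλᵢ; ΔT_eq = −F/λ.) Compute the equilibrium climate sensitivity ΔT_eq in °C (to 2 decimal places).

1.16 °C

Net feedback parameter λ = (−3.13) + (+0.217) + (-0.289) = -3.202 W/m²/K.
ΔT = −F/λ = −3.7/(-3.202) = 1.16 °C.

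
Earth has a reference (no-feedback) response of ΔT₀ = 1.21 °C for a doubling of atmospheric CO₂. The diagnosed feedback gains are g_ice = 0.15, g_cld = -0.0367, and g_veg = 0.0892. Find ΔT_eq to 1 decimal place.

Total gain g = 0.15 − 0.0367 + 0.0892 = 0.2025.
Amplification A = 1/(1 − 0.2025) = 1.254.
ΔT = 1.21 × 1.254 = 1.5 °C.

1.5 °C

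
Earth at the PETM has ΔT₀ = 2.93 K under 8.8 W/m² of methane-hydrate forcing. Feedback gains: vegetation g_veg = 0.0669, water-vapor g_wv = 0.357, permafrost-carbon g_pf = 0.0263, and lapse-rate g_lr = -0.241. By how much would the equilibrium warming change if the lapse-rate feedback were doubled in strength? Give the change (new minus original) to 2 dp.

Original: g = 0.2092, ΔT = 2.93/(1−0.2092) = 3.7051 K.
With doubled lapse-rate: g' = -0.0318, ΔT' = 2.93/(1+0.0318) = 2.8397 K.
Change = 2.8397 − 3.7051 = -0.87 K.

-0.87 K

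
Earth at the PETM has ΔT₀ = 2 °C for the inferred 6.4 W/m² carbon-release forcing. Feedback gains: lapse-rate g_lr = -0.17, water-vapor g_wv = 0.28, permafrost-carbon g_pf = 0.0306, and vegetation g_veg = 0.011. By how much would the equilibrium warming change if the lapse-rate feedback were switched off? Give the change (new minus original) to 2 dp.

Original: g = 0.1516, ΔT = 2/(1−0.1516) = 2.3574 °C.
Without lapse-rate: g' = 0.3216, ΔT' = 2/(1−0.3216) = 2.9481 °C.
Change = 2.9481 − 2.3574 = 0.59 °C.

0.59 °C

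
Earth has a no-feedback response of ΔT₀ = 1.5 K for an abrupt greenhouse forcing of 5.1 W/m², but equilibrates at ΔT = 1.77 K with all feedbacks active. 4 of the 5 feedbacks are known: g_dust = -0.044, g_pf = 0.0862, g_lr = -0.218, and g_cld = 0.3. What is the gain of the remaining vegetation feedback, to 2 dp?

Amplification A = ΔT/ΔT₀ = 1.77/1.5 = 1.18.
Total gain g = 1 − 1/A = 1 − 1/1.18 = 0.1525.
Known gains sum to -0.044 + 0.0862 − 0.218 + 0.3 = 0.1242.
g_veg = 0.1525 − 0.1242 = 0.03.

0.03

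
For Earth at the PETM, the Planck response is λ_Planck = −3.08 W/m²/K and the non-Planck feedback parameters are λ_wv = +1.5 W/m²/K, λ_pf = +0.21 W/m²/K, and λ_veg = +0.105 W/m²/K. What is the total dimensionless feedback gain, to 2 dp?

0.59

Convert to gains: g_wv = 1.5/3.08 = 0.487; g_pf = 0.21/3.08 = 0.06818; g_veg = 0.105/3.08 = 0.03409.
Total gain g = 0.58927.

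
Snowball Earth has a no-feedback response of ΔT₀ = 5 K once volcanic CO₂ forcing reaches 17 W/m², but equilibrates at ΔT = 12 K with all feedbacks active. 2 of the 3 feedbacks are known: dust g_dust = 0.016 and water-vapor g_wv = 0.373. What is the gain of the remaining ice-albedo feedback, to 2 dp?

0.19

Amplification A = ΔT/ΔT₀ = 12/5 = 2.4.
Total gain g = 1 − 1/A = 1 − 1/2.4 = 0.5833.
Known gains sum to 0.016 + 0.373 = 0.389.
g_ice = 0.5833 − 0.389 = 0.19.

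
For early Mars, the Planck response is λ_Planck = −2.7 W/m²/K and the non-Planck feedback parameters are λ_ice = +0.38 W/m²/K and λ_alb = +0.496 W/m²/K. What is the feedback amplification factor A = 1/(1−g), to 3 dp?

1.480

Convert to gains: g_ice = 0.38/2.7 = 0.1407; g_alb = 0.496/2.7 = 0.1837.
Total gain g = 0.3244.
A = 1/(1 − 0.3244) = 1.480.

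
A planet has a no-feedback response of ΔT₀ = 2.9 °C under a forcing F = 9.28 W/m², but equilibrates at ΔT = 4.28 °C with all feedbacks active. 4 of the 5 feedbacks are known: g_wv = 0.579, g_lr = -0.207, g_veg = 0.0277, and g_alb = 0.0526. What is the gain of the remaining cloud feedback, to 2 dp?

-0.13

Amplification A = ΔT/ΔT₀ = 4.28/2.9 = 1.476.
Total gain g = 1 − 1/A = 1 − 1/1.476 = 0.3225.
Known gains sum to 0.579 − 0.207 + 0.0277 + 0.0526 = 0.4523.
g_cld = 0.3225 − 0.4523 = -0.13.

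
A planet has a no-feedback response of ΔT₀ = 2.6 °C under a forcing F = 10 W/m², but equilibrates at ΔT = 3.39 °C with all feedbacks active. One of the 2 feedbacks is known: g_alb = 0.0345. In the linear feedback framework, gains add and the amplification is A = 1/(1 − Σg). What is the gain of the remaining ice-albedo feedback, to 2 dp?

Amplification A = ΔT/ΔT₀ = 3.39/2.6 = 1.304.
Total gain g = 1 − 1/A = 1 − 1/1.304 = 0.2331.
The known gain is 0.0345.
g_ice = 0.2331 − 0.0345 = 0.20.

0.20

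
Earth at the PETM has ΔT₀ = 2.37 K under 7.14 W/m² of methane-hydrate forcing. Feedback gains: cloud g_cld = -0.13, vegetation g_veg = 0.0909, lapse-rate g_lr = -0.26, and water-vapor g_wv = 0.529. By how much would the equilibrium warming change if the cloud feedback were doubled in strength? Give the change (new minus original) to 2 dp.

Original: g = 0.2299, ΔT = 2.37/(1−0.2299) = 3.0775 K.
With doubled cloud: g' = 0.0999, ΔT' = 2.37/(1−0.0999) = 2.6330 K.
Change = 2.6330 − 3.0775 = -0.44 K.

-0.44 K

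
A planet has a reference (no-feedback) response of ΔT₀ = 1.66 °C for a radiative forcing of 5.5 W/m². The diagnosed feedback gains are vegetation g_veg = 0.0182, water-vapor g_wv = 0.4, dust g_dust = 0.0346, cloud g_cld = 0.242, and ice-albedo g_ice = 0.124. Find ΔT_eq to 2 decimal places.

Total gain g = 0.0182 + 0.4 + 0.0346 + 0.242 + 0.124 = 0.8188.
Amplification A = 1/(1 − 0.8188) = 5.519.
ΔT = 1.66 × 5.519 = 9.16 °C.

9.16 °C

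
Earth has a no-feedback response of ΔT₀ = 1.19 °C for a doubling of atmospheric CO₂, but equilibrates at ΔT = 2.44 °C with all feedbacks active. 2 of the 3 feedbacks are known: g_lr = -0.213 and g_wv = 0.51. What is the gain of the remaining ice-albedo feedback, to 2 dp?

0.22

Amplification A = ΔT/ΔT₀ = 2.44/1.19 = 2.05.
Total gain g = 1 − 1/A = 1 − 1/2.05 = 0.5122.
Known gains sum to -0.213 + 0.51 = 0.297.
g_ice = 0.5122 − 0.297 = 0.22.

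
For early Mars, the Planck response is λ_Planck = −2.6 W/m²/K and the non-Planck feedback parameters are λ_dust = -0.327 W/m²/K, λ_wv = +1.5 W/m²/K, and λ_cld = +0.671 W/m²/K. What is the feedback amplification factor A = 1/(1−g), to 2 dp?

Convert to gains: g_dust = -0.327/2.6 = -0.1258; g_wv = 1.5/2.6 = 0.5769; g_cld = 0.671/2.6 = 0.2581.
Total gain g = 0.7092.
A = 1/(1 − 0.7092) = 3.44.

3.44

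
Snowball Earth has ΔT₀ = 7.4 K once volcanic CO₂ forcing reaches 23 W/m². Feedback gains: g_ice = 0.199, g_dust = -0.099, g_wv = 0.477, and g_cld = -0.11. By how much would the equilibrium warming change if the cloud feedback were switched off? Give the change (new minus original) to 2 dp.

Original: g = 0.467, ΔT = 7.4/(1−0.467) = 13.8837 K.
Without cloud: g' = 0.577, ΔT' = 7.4/(1−0.577) = 17.4941 K.
Change = 17.4941 − 13.8837 = 3.61 K.

3.61 K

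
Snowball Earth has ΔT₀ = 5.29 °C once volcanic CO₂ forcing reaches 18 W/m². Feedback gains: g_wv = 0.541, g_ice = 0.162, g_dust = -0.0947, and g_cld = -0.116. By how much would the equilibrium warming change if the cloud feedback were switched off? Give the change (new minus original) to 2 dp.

Original: g = 0.4923, ΔT = 5.29/(1−0.4923) = 10.4195 °C.
Without cloud: g' = 0.6083, ΔT' = 5.29/(1−0.6083) = 13.5052 °C.
Change = 13.5052 − 10.4195 = 3.09 °C.

3.09 °C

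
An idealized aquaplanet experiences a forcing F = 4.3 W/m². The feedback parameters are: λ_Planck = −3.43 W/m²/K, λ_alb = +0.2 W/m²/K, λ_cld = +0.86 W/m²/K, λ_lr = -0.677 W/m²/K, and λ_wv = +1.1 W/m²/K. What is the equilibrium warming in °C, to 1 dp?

Net feedback parameter λ = (−3.43) + (+0.2) + (+0.86) + (-0.677) + (+1.1) = -1.947 W/m²/K.
ΔT = −F/λ = −4.3/(-1.947) = 2.2 °C.

2.2 °C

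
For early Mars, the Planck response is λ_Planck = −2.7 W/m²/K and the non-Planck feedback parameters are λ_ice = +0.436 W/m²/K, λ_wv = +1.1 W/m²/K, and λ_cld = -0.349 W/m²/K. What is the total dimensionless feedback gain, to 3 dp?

Convert to gains: g_ice = 0.436/2.7 = 0.1615; g_wv = 1.1/2.7 = 0.4074; g_cld = -0.349/2.7 = -0.1293.
Total gain g = 0.4396.

0.440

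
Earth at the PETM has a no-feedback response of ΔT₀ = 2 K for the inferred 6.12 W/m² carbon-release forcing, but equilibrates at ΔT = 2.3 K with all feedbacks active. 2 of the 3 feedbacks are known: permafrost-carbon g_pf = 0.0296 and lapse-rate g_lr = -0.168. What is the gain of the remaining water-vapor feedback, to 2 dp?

0.27

Amplification A = ΔT/ΔT₀ = 2.3/2 = 1.15.
Total gain g = 1 − 1/A = 1 − 1/1.15 = 0.1304.
Known gains sum to 0.0296 − 0.168 = -0.1384.
g_wv = 0.1304 + 0.1384 = 0.27.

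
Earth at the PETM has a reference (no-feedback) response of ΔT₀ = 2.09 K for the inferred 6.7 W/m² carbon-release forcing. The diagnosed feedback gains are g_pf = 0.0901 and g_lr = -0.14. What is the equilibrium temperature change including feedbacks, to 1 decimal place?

2.0 K

Total gain g = 0.0901 − 0.14 = -0.0499.
Amplification A = 1/(1 + 0.0499) = 0.9525.
ΔT = 2.09 × 0.9525 = 2.0 K.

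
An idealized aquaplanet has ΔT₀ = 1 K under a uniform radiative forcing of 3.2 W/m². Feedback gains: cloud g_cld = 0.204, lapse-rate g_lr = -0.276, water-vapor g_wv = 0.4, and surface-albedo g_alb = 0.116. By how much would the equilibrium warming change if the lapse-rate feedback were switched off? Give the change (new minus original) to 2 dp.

1.77 K

Original: g = 0.444, ΔT = 1/(1−0.444) = 1.7986 K.
Without lapse-rate: g' = 0.72, ΔT' = 1/(1−0.72) = 3.5714 K.
Change = 3.5714 − 1.7986 = 1.77 K.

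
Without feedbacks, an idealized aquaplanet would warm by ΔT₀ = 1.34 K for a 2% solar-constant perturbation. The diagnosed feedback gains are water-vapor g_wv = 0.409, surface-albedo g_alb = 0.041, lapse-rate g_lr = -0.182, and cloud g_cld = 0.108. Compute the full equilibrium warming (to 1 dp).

2.1 K

Total gain g = 0.409 + 0.041 − 0.182 + 0.108 = 0.376.
Amplification A = 1/(1 − 0.376) = 1.603.
ΔT = 1.34 × 1.603 = 2.1 K.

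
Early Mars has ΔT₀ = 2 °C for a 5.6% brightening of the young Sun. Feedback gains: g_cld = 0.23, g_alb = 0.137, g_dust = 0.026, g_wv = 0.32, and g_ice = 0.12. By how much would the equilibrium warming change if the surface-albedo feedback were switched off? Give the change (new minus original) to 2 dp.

Original: g = 0.833, ΔT = 2/(1−0.833) = 11.9760 °C.
Without surface-albedo: g' = 0.696, ΔT' = 2/(1−0.696) = 6.5789 °C.
Change = 6.5789 − 11.9760 = -5.40 °C.

-5.40 °C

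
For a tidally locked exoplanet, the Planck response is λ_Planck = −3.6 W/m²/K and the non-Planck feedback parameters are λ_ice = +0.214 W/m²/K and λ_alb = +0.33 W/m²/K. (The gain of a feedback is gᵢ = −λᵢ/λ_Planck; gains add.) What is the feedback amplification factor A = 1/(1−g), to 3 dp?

Convert to gains: g_ice = 0.214/3.6 = 0.05944; g_alb = 0.33/3.6 = 0.09167.
Total gain g = 0.15111.
A = 1/(1 − 0.15111) = 1.178.

1.178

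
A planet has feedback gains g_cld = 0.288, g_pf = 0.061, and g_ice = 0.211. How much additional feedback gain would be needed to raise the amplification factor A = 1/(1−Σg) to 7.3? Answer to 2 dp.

Current total gain = 0.56.
Target gain for A = 7.3: g* = 1 − 1/7.3 = 0.863.
Additional gain needed = 0.863 − 0.56 = 0.30.

0.30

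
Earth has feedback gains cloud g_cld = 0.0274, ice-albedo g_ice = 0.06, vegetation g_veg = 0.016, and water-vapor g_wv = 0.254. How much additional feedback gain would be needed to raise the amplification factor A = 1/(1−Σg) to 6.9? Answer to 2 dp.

0.50

Current total gain = 0.3574.
Target gain for A = 6.9: g* = 1 − 1/6.9 = 0.8551.
Additional gain needed = 0.8551 − 0.3574 = 0.50.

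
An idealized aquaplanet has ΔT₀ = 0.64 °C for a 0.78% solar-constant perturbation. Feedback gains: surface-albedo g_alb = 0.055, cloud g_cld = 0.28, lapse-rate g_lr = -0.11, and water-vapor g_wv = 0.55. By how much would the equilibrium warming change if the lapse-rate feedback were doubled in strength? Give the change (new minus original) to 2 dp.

Original: g = 0.775, ΔT = 0.64/(1−0.775) = 2.8444 °C.
With doubled lapse-rate: g' = 0.665, ΔT' = 0.64/(1−0.665) = 1.9104 °C.
Change = 1.9104 − 2.8444 = -0.93 °C.

-0.93 °C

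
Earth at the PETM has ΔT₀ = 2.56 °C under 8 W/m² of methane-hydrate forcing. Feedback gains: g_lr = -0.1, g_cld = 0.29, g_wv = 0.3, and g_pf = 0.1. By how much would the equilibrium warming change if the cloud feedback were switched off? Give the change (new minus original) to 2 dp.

Original: g = 0.59, ΔT = 2.56/(1−0.59) = 6.2439 °C.
Without cloud: g' = 0.3, ΔT' = 2.56/(1−0.3) = 3.6571 °C.
Change = 3.6571 − 6.2439 = -2.59 °C.

-2.59 °C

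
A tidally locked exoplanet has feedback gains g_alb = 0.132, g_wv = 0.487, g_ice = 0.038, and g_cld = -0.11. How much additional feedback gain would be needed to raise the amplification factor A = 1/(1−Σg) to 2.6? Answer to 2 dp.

0.07

Current total gain = 0.547.
Target gain for A = 2.6: g* = 1 − 1/2.6 = 0.6154.
Additional gain needed = 0.6154 − 0.547 = 0.07.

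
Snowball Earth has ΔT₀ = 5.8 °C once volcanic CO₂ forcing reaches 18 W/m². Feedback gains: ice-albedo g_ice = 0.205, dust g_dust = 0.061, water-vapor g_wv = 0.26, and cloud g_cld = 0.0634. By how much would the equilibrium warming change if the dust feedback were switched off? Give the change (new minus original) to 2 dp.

Original: g = 0.5894, ΔT = 5.8/(1−0.5894) = 14.1257 °C.
Without dust: g' = 0.5284, ΔT' = 5.8/(1−0.5284) = 12.2986 °C.
Change = 12.2986 − 14.1257 = -1.83 °C.

-1.83 °C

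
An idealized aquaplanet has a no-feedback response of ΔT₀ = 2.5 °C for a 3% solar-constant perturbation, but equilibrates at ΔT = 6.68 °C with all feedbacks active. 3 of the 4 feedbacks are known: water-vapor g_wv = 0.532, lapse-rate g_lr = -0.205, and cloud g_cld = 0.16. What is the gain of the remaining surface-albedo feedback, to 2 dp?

0.14

Amplification A = ΔT/ΔT₀ = 6.68/2.5 = 2.672.
Total gain g = 1 − 1/A = 1 − 1/2.672 = 0.6257.
Known gains sum to 0.532 − 0.205 + 0.16 = 0.487.
g_alb = 0.6257 − 0.487 = 0.14.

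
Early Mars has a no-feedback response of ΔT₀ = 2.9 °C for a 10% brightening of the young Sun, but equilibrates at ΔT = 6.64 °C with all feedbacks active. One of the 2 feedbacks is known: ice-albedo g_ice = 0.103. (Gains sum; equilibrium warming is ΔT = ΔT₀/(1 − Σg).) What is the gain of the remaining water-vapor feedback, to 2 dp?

0.46

Amplification A = ΔT/ΔT₀ = 6.64/2.9 = 2.29.
Total gain g = 1 − 1/A = 1 − 1/2.29 = 0.5633.
The known gain is 0.103.
g_wv = 0.5633 − 0.103 = 0.46.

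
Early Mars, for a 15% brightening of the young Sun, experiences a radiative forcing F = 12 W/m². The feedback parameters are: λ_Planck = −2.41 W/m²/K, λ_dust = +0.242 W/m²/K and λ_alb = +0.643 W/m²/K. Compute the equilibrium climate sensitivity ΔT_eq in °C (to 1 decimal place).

Net feedback parameter λ = (−2.41) + (+0.242) + (+0.643) = -1.525 W/m²/K.
ΔT = −F/λ = −12/(-1.525) = 7.9 °C.

7.9 °C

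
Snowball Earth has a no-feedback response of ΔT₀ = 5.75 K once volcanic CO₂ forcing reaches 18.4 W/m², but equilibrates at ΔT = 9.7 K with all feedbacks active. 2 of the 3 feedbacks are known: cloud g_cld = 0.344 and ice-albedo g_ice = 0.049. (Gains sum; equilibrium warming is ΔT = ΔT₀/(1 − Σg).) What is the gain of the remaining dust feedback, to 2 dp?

0.01

Amplification A = ΔT/ΔT₀ = 9.7/5.75 = 1.687.
Total gain g = 1 − 1/A = 1 − 1/1.687 = 0.4072.
Known gains sum to 0.344 + 0.049 = 0.393.
g_dust = 0.4072 − 0.393 = 0.01.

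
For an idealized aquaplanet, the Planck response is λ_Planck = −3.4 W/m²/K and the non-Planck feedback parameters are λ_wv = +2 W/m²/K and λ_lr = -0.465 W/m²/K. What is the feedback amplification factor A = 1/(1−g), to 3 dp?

1.823

Convert to gains: g_wv = 2/3.4 = 0.5882; g_lr = -0.465/3.4 = -0.1368.
Total gain g = 0.4514.
A = 1/(1 − 0.4514) = 1.823.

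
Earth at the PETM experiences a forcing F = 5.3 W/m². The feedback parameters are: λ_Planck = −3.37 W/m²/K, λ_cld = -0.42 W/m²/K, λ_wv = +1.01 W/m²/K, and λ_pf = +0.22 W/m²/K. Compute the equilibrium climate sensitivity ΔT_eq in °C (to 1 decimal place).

Net feedback parameter λ = (−3.37) + (-0.42) + (+1.01) + (+0.22) = -2.56 W/m²/K.
ΔT = −F/λ = −5.3/(-2.56) = 2.1 °C.

2.1 °C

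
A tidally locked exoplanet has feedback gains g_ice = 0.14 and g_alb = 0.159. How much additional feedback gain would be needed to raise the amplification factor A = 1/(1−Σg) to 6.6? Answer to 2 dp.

Current total gain = 0.299.
Target gain for A = 6.6: g* = 1 − 1/6.6 = 0.8485.
Additional gain needed = 0.8485 − 0.299 = 0.55.

0.55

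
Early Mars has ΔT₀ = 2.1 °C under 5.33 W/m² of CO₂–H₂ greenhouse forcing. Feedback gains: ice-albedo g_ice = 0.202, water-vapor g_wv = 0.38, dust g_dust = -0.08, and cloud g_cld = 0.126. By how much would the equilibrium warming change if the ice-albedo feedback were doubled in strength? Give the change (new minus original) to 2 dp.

6.71 °C

Original: g = 0.628, ΔT = 2.1/(1−0.628) = 5.6452 °C.
With doubled ice-albedo: g' = 0.83, ΔT' = 2.1/(1−0.83) = 12.3529 °C.
Change = 12.3529 − 5.6452 = 6.71 °C.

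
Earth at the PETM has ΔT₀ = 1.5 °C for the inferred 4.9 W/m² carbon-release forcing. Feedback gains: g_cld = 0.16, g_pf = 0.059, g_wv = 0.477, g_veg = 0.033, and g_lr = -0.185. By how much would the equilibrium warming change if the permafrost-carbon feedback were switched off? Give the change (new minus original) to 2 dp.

Original: g = 0.544, ΔT = 1.5/(1−0.544) = 3.2895 °C.
Without permafrost-carbon: g' = 0.485, ΔT' = 1.5/(1−0.485) = 2.9126 °C.
Change = 2.9126 − 3.2895 = -0.38 °C.

-0.38 °C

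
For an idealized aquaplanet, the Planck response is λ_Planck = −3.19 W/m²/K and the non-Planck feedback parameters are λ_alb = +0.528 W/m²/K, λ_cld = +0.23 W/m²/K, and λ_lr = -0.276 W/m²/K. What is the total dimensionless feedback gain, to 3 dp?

0.151

Convert to gains: g_alb = 0.528/3.19 = 0.1655; g_cld = 0.23/3.19 = 0.0721; g_lr = -0.276/3.19 = -0.08652.
Total gain g = 0.15108.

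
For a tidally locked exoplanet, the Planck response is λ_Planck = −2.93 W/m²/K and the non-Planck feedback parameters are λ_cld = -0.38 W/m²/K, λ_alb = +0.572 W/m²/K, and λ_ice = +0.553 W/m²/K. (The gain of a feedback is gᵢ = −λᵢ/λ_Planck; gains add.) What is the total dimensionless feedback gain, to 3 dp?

Convert to gains: g_cld = -0.38/2.93 = -0.1297; g_alb = 0.572/2.93 = 0.1952; g_ice = 0.553/2.93 = 0.1887.
Total gain g = 0.2542.

0.254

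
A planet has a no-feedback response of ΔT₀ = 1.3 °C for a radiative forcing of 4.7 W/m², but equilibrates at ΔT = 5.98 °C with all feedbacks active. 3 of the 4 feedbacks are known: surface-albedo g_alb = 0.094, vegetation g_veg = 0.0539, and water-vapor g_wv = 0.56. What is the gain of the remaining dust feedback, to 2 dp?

0.07

Amplification A = ΔT/ΔT₀ = 5.98/1.3 = 4.6.
Total gain g = 1 − 1/A = 1 − 1/4.6 = 0.7826.
Known gains sum to 0.094 + 0.0539 + 0.56 = 0.7079.
g_dust = 0.7826 − 0.7079 = 0.07.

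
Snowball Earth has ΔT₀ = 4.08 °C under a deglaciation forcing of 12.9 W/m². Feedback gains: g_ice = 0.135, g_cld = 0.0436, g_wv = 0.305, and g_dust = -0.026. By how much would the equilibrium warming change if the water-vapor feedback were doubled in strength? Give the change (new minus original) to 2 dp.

Original: g = 0.4576, ΔT = 4.08/(1−0.4576) = 7.5221 °C.
With doubled water-vapor: g' = 0.7626, ΔT' = 4.08/(1−0.7626) = 17.1862 °C.
Change = 17.1862 − 7.5221 = 9.66 °C.

9.66 °C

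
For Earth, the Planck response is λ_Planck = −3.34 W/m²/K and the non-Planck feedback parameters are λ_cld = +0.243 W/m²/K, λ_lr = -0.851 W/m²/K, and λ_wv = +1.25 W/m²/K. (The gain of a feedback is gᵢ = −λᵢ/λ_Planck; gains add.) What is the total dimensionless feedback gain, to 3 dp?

Convert to gains: g_cld = 0.243/3.34 = 0.07275; g_lr = -0.851/3.34 = -0.2548; g_wv = 1.25/3.34 = 0.3743.
Total gain g = 0.19225.

0.192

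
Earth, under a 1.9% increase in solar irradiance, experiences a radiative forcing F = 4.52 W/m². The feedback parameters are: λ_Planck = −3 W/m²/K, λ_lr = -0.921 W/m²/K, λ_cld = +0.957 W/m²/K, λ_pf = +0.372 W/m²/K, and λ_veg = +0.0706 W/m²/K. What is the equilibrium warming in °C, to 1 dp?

Net feedback parameter λ = (−3) + (-0.921) + (+0.957) + (+0.372) + (+0.0706) = -2.5214 W/m²/K.
ΔT = −F/λ = −4.52/(-2.5214) = 1.8 °C.

1.8 °C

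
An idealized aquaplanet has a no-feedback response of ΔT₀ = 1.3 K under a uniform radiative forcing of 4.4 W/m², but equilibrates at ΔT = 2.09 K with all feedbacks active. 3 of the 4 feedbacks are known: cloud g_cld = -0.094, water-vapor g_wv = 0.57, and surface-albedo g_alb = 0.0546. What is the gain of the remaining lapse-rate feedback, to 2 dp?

Amplification A = ΔT/ΔT₀ = 2.09/1.3 = 1.608.
Total gain g = 1 − 1/A = 1 − 1/1.608 = 0.3781.
Known gains sum to -0.094 + 0.57 + 0.0546 = 0.5306.
g_lr = 0.3781 − 0.5306 = -0.15.

-0.15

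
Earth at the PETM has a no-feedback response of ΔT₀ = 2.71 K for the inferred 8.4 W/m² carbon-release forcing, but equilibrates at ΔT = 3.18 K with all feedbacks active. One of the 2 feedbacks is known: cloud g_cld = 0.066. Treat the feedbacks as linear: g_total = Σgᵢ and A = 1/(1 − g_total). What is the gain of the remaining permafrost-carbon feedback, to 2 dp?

Amplification A = ΔT/ΔT₀ = 3.18/2.71 = 1.173.
Total gain g = 1 − 1/A = 1 − 1/1.173 = 0.1475.
The known gain is 0.066.
g_pf = 0.1475 − 0.066 = 0.08.

0.08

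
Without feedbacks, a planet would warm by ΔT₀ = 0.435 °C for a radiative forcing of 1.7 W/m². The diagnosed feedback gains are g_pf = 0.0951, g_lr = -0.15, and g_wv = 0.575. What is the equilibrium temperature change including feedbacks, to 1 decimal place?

0.9 °C

Total gain g = 0.0951 − 0.15 + 0.575 = 0.5201.
Amplification A = 1/(1 − 0.5201) = 2.084.
ΔT = 0.435 × 2.084 = 0.9 °C.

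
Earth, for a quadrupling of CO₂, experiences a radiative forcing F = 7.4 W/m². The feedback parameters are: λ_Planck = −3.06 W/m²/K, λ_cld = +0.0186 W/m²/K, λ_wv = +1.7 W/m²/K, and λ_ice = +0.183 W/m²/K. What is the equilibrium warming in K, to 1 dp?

6.4 K

Net feedback parameter λ = (−3.06) + (+0.0186) + (+1.7) + (+0.183) = -1.1584 W/m²/K.
ΔT = −F/λ = −7.4/(-1.1584) = 6.4 K.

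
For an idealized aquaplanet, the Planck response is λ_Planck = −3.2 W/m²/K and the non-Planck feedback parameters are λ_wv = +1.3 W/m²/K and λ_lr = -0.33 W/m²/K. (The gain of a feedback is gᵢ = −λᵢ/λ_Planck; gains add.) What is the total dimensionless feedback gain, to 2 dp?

0.30

Convert to gains: g_wv = 1.3/3.2 = 0.4062; g_lr = -0.33/3.2 = -0.1031.
Total gain g = 0.3031.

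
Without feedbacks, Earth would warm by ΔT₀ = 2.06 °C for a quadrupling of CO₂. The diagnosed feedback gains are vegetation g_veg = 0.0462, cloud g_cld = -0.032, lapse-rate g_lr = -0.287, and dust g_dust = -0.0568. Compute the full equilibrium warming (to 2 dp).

1.55 °C

Total gain g = 0.0462 − 0.032 − 0.287 − 0.0568 = -0.3296.
Amplification A = 1/(1 + 0.3296) = 0.7521.
ΔT = 2.06 × 0.7521 = 1.55 °C.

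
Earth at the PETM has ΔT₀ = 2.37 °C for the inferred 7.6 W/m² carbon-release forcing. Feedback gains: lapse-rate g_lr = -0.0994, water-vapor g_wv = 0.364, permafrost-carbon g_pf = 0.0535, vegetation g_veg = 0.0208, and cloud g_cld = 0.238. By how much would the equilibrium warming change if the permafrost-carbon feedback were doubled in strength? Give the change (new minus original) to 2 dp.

0.81 °C

Original: g = 0.5769, ΔT = 2.37/(1−0.5769) = 5.6015 °C.
With doubled permafrost-carbon: g' = 0.6304, ΔT' = 2.37/(1−0.6304) = 6.4123 °C.
Change = 6.4123 − 5.6015 = 0.81 °C.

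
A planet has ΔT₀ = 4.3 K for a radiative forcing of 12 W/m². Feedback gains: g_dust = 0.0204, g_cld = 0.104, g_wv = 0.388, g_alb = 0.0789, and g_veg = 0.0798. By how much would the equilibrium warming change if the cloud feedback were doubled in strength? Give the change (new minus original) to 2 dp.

Original: g = 0.6711, ΔT = 4.3/(1−0.6711) = 13.0739 K.
With doubled cloud: g' = 0.7751, ΔT' = 4.3/(1−0.7751) = 19.1196 K.
Change = 19.1196 − 13.0739 = 6.05 K.

6.05 K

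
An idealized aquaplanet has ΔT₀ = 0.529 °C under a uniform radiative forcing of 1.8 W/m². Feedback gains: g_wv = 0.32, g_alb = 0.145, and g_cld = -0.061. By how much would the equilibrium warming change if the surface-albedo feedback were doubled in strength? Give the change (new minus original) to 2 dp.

0.29 °C

Original: g = 0.404, ΔT = 0.529/(1−0.404) = 0.8876 °C.
With doubled surface-albedo: g' = 0.549, ΔT' = 0.529/(1−0.549) = 1.1729 °C.
Change = 1.1729 − 0.8876 = 0.29 °C.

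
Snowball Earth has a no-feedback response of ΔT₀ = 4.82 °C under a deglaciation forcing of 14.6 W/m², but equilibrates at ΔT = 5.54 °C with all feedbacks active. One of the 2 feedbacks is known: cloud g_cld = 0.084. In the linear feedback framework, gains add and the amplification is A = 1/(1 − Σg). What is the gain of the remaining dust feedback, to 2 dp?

Amplification A = ΔT/ΔT₀ = 5.54/4.82 = 1.149.
Total gain g = 1 − 1/A = 1 − 1/1.149 = 0.1297.
The known gain is 0.084.
g_dust = 0.1297 − 0.084 = 0.05.

0.05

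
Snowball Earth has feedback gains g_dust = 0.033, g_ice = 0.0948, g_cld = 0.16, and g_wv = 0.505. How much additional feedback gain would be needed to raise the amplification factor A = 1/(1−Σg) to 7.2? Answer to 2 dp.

Current total gain = 0.7928.
Target gain for A = 7.2: g* = 1 − 1/7.2 = 0.8611.
Additional gain needed = 0.8611 − 0.7928 = 0.07.

0.07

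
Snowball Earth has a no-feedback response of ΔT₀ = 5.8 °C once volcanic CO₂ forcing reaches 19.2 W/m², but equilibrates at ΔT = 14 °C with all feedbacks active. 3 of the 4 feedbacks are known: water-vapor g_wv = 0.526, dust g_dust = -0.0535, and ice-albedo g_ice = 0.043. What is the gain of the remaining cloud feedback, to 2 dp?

Amplification A = ΔT/ΔT₀ = 14/5.8 = 2.414.
Total gain g = 1 − 1/A = 1 − 1/2.414 = 0.5857.
Known gains sum to 0.526 − 0.0535 + 0.043 = 0.5155.
g_cld = 0.5857 − 0.5155 = 0.07.

0.07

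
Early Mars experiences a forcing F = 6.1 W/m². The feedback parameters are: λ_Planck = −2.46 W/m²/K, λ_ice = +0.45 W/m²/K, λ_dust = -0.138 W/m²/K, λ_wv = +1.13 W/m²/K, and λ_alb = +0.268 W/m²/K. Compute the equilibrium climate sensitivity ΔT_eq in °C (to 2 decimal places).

Net feedback parameter λ = (−2.46) + (+0.45) + (-0.138) + (+1.13) + (+0.268) = -0.75 W/m²/K.
ΔT = −F/λ = −6.1/(-0.75) = 8.13 °C.

8.13 °C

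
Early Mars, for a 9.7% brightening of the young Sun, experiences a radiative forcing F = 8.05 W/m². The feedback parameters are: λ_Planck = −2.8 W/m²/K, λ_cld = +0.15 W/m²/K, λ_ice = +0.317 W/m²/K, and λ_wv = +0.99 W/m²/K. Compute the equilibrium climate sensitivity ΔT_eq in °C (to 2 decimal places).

5.99 °C

Net feedback parameter λ = (−2.8) + (+0.15) + (+0.317) + (+0.99) = -1.343 W/m²/K.
ΔT = −F/λ = −8.05/(-1.343) = 5.99 °C.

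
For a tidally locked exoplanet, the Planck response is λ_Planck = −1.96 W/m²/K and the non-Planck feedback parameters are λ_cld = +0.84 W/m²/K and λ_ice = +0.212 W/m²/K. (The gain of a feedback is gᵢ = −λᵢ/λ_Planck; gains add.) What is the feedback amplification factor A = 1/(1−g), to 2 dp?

Convert to gains: g_cld = 0.84/1.96 = 0.4286; g_ice = 0.212/1.96 = 0.1082.
Total gain g = 0.5368.
A = 1/(1 − 0.5368) = 2.16.

2.16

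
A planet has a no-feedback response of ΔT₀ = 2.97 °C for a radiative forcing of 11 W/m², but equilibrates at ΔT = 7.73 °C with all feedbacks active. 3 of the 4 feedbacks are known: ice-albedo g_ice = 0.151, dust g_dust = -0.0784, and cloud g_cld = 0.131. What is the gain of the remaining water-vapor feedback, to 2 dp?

0.41

Amplification A = ΔT/ΔT₀ = 7.73/2.97 = 2.603.
Total gain g = 1 − 1/A = 1 − 1/2.603 = 0.6158.
Known gains sum to 0.151 − 0.0784 + 0.131 = 0.2036.
g_wv = 0.6158 − 0.2036 = 0.41.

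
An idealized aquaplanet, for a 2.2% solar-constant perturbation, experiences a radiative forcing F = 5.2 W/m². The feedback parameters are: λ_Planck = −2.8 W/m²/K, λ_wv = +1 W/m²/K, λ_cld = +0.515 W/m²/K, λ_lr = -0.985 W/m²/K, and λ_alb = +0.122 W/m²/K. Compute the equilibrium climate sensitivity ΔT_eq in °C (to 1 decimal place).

2.4 °C

Net feedback parameter λ = (−2.8) + (+1) + (+0.515) + (-0.985) + (+0.122) = -2.148 W/m²/K.
ΔT = −F/λ = −5.2/(-2.148) = 2.4 °C.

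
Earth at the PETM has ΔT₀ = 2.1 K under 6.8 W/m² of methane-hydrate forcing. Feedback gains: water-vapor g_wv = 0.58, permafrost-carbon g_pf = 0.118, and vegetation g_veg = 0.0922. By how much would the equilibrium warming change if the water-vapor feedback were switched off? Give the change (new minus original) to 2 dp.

Original: g = 0.7902, ΔT = 2.1/(1−0.7902) = 10.0095 K.
Without water-vapor: g' = 0.2102, ΔT' = 2.1/(1−0.2102) = 2.6589 K.
Change = 2.6589 − 10.0095 = -7.35 K.

-7.35 K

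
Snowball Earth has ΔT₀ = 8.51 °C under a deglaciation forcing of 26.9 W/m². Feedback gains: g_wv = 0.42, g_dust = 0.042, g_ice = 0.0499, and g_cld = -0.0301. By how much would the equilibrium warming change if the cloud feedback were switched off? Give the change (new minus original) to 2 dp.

1.01 °C

Original: g = 0.4818, ΔT = 8.51/(1−0.4818) = 16.4222 °C.
Without cloud: g' = 0.5119, ΔT' = 8.51/(1−0.5119) = 17.4350 °C.
Change = 17.4350 − 16.4222 = 1.01 °C.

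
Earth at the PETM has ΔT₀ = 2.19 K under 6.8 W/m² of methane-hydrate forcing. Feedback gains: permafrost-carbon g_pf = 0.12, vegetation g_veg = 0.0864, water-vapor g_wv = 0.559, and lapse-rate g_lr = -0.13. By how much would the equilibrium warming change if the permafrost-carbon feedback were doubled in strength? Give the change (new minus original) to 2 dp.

Original: g = 0.6354, ΔT = 2.19/(1−0.6354) = 6.0066 K.
With doubled permafrost-carbon: g' = 0.7554, ΔT' = 2.19/(1−0.7554) = 8.9534 K.
Change = 8.9534 − 6.0066 = 2.95 K.

2.95 K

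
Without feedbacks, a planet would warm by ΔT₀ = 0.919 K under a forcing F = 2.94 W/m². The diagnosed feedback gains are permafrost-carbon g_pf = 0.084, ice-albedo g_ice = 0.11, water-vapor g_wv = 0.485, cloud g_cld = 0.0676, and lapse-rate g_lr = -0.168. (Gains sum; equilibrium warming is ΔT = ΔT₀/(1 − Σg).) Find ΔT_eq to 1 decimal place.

Total gain g = 0.084 + 0.11 + 0.485 + 0.0676 − 0.168 = 0.5786.
Amplification A = 1/(1 − 0.5786) = 2.373.
ΔT = 0.919 × 2.373 = 2.2 K.

2.2 K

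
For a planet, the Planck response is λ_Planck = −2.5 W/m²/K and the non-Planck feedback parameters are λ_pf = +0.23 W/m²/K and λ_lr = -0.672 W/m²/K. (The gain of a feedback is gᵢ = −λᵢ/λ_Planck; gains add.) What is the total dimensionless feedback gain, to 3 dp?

-0.177

Convert to gains: g_pf = 0.23/2.5 = 0.092; g_lr = -0.672/2.5 = -0.2688.
Total gain g = -0.1768.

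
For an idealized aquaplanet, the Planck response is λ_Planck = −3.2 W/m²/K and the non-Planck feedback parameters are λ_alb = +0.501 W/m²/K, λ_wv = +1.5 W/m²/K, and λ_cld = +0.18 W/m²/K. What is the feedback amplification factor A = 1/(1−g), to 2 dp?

Convert to gains: g_alb = 0.501/3.2 = 0.1566; g_wv = 1.5/3.2 = 0.4688; g_cld = 0.18/3.2 = 0.05625.
Total gain g = 0.68165.
A = 1/(1 − 0.68165) = 3.14.

3.14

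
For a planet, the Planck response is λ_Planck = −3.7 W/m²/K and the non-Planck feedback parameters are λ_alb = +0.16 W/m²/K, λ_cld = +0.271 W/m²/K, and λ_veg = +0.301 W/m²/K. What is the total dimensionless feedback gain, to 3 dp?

Convert to gains: g_alb = 0.16/3.7 = 0.04324; g_cld = 0.271/3.7 = 0.07324; g_veg = 0.301/3.7 = 0.08135.
Total gain g = 0.19783.

0.198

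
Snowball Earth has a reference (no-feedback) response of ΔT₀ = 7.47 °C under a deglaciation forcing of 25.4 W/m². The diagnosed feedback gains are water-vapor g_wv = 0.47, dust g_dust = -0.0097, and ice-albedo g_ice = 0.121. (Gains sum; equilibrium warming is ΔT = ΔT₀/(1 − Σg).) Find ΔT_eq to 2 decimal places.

17.84 °C

Total gain g = 0.47 − 0.0097 + 0.121 = 0.5813.
Amplification A = 1/(1 − 0.5813) = 2.388.
ΔT = 7.47 × 2.388 = 17.84 °C.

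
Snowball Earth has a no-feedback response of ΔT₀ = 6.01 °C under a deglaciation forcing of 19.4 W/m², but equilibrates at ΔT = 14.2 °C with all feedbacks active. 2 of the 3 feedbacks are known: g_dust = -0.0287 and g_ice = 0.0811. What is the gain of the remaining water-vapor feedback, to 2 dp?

0.52

Amplification A = ΔT/ΔT₀ = 14.2/6.01 = 2.363.
Total gain g = 1 − 1/A = 1 − 1/2.363 = 0.5768.
Known gains sum to -0.0287 + 0.0811 = 0.0524.
g_wv = 0.5768 − 0.0524 = 0.52.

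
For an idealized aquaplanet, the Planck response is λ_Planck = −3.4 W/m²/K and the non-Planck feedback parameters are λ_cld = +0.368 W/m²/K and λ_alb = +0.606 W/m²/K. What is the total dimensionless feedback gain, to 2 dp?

0.29

Convert to gains: g_cld = 0.368/3.4 = 0.1082; g_alb = 0.606/3.4 = 0.1782.
Total gain g = 0.2864.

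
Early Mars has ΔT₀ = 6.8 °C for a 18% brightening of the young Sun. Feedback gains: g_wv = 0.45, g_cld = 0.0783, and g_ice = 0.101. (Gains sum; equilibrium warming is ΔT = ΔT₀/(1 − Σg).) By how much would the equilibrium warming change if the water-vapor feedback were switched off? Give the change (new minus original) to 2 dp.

Original: g = 0.6293, ΔT = 6.8/(1−0.6293) = 18.3437 °C.
Without water-vapor: g' = 0.1793, ΔT' = 6.8/(1−0.1793) = 8.2856 °C.
Change = 8.2856 − 18.3437 = -10.06 °C.

-10.06 °C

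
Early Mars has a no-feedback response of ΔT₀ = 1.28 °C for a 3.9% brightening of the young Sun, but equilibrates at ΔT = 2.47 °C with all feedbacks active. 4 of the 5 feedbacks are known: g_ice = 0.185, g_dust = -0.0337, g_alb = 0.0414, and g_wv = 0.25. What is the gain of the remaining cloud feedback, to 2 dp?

0.04

Amplification A = ΔT/ΔT₀ = 2.47/1.28 = 1.93.
Total gain g = 1 − 1/A = 1 − 1/1.93 = 0.4819.
Known gains sum to 0.185 − 0.0337 + 0.0414 + 0.25 = 0.4427.
g_cld = 0.4819 − 0.4427 = 0.04.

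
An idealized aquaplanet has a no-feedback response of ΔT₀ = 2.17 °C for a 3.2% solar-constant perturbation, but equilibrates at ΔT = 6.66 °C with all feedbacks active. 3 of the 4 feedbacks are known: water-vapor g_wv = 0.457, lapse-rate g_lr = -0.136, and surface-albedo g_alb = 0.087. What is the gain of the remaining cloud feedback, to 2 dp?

Amplification A = ΔT/ΔT₀ = 6.66/2.17 = 3.069.
Total gain g = 1 − 1/A = 1 − 1/3.069 = 0.6742.
Known gains sum to 0.457 − 0.136 + 0.087 = 0.408.
g_cld = 0.6742 − 0.408 = 0.27.

0.27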